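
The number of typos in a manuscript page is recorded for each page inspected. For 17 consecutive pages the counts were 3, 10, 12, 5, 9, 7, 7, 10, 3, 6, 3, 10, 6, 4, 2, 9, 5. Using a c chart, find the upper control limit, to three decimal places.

c̄ = (3 + 10 + 12 + 5 + 9 + 7 + 7 + 10 + 3 + 6 + 3 + 10 + 6 + 4 + 2 + 9 + 5) / 17 = 111 / 17 = 6.5294
UCL = c̄ + 3√c̄ = 6.5294 + 3 × √6.5294 = 6.5294 + 3 × 2.5553 = 14.1952

14.195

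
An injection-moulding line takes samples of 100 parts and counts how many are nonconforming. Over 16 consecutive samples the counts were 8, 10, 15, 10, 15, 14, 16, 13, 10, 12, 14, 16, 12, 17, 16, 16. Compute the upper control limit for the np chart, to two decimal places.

p̄ = Σdᵢ / (k·n) = 214 / (16 × 100) = 0.13375
UCL = np̄ + 3·√(np̄(1−p̄)) = 13.3750 + 3 × √(13.3750×0.86625) = 13.3750 + 3 × 3.4038 = 23.5865

23.59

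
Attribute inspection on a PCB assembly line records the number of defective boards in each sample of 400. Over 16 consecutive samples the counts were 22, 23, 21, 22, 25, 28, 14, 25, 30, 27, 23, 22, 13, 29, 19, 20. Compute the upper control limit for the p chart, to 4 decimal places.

0.0914

p̄ = Σdᵢ / (k·n) = 363 / (16 × 400) = 0.05672
UCL = p̄ + 3·√(p̄(1−p̄)/n) = 0.05672 + 3 × √(0.05672×0.94328/400) = 0.05672 + 3 × 0.01157 = 0.09141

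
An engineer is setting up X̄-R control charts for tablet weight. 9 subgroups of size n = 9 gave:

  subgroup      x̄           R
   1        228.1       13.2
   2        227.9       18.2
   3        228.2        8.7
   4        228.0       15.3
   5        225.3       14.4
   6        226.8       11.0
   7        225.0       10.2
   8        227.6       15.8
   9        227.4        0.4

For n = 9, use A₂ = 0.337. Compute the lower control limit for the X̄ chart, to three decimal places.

X̄̄ = (228.1 + 227.9 + 228.2 + 228.0 + 225.3 + 226.8 + 225.0 + 227.6 + 227.4) / 9 = 2044.3000 / 9 = 227.1444
R̄ = (13.2 + 18.2 + 8.7 + 15.3 + 14.4 + 11.0 + 10.2 + 15.8 + 0.4) / 9 = 107.2000 / 9 = 11.9111
LCL = X̄̄ − A₂·R̄ = 227.1444 − 0.337 × 11.9111 = 223.1304

223.130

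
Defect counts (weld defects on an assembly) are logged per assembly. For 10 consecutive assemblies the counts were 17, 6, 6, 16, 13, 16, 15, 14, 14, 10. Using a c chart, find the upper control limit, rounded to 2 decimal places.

23.39

c̄ = (17 + 6 + 6 + 16 + 13 + 16 + 15 + 14 + 14 + 10) / 10 = 127 / 10 = 12.7000
UCL = c̄ + 3√c̄ = 12.7000 + 3 × √12.7000 = 12.7000 + 3 × 3.5637 = 23.3911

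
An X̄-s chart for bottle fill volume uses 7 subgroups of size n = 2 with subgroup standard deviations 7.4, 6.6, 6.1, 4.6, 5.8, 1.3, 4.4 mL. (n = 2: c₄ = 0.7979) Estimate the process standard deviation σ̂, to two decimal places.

s̄ = (7.4 + 6.6 + 6.1 + 4.6 + 5.8 + 1.3 + 4.4) / 7 = 5.1714
σ̂ = s̄ / c₄ = 5.1714 / 0.7979 = 6.4813

6.48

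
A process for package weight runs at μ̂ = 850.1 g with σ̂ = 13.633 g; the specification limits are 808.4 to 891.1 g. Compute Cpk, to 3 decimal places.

Cpu = (USL − μ̂) / (3σ̂) = (891.1 − 850.1) / (3 × 13.633) = 1.0025; Cpl = (μ̂ − LSL) / (3σ̂) = (850.1 − 808.4) / (3 × 13.633) = 1.0196; Cpk = min(Cpu, Cpl) = 1.0025

1.002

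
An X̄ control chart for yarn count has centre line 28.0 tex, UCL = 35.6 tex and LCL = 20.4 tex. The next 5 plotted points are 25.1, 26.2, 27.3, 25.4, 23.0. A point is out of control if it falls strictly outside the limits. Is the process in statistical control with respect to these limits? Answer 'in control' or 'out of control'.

in control

All 5 points lie within [20.4, 35.6].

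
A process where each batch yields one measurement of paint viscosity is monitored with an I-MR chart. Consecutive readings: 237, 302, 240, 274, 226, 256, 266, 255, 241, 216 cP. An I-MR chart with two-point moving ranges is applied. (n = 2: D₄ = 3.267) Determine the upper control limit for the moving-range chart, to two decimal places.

Moving ranges: 65, 62, 34, 48, 30, 10, 11, 14, 25; M̄R̄ = 299.0000 / 9 = 33.2222
UCL_MR = D₄·M̄R̄ = 3.267 × 33.2222 = 108.5370

108.54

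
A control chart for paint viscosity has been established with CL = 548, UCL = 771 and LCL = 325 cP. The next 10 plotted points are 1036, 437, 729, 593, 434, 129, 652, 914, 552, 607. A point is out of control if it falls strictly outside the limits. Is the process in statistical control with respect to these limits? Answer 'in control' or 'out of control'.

out of control

Compare each point to [325, 771]: sample 1 = 1036 > UCL; sample 6 = 129 < LCL; sample 8 = 914 > UCL.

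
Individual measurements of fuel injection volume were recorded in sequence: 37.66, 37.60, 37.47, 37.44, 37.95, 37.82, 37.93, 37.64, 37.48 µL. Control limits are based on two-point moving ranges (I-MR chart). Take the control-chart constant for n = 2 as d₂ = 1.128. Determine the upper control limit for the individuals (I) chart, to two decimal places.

38.14

X̄ = (37.66 + 37.60 + 37.47 + 37.44 + 37.95 + 37.82 + 37.93 + 37.64 + 37.48) / 9 = 37.6656
Moving ranges: 0.06, 0.13, 0.03, 0.51, 0.13, 0.11, 0.29, 0.16; M̄R̄ = 1.4200 / 8 = 0.1775
UCL = X̄ + 3·M̄R̄/d₂ = 37.6656 + 3 × 0.1775 / 1.128 = 38.1376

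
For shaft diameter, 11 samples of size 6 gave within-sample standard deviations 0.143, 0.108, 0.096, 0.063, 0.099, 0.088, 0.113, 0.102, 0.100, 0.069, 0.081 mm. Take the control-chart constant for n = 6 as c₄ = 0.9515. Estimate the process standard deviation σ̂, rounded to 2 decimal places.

s̄ = (0.143 + 0.108 + 0.096 + 0.063 + 0.099 + 0.088 + 0.113 + 0.102 + 0.100 + 0.069 + 0.081) / 11 = 0.0965
σ̂ = s̄ / c₄ = 0.0965 / 0.9515 = 0.1015

0.10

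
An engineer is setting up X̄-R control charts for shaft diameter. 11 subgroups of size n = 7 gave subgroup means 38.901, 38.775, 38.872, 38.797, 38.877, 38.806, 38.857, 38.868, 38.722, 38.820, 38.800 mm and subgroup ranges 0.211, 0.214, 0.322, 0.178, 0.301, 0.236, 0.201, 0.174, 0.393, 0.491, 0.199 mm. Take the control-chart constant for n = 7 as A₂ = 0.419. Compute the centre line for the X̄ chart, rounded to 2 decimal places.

38.83

X̄̄ = (38.901 + 38.775 + 38.872 + 38.797 + 38.877 + 38.806 + 38.857 + 38.868 + 38.722 + 38.820 + 38.800) / 11 = 427.0950 / 11 = 38.8268
CL = X̄̄ = 38.8268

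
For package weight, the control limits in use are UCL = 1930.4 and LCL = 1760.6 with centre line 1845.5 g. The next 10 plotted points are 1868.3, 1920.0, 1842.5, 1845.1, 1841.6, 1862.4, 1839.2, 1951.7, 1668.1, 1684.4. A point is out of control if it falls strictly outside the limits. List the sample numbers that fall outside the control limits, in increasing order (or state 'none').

Compare each point to [1760.6, 1930.4]: sample 8 = 1951.7 > UCL; sample 9 = 1668.1 < LCL; sample 10 = 1684.4 < LCL.

8, 9, 10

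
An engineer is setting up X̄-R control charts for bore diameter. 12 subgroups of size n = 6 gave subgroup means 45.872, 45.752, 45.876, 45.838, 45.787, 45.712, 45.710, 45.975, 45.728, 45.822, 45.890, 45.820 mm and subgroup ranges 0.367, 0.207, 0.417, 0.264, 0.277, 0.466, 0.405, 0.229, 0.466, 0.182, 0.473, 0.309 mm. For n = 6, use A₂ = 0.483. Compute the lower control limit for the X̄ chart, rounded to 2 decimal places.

X̄̄ = (45.872 + 45.752 + 45.876 + 45.838 + 45.787 + 45.712 + 45.710 + 45.975 + 45.728 + 45.822 + 45.890 + 45.820) / 12 = 549.7820 / 12 = 45.8152
R̄ = (0.367 + 0.207 + 0.417 + 0.264 + 0.277 + 0.466 + 0.405 + 0.229 + 0.466 + 0.182 + 0.473 + 0.309) / 12 = 4.0620 / 12 = 0.3385
LCL = X̄̄ − A₂·R̄ = 45.8152 − 0.483 × 0.3385 = 45.6517

45.65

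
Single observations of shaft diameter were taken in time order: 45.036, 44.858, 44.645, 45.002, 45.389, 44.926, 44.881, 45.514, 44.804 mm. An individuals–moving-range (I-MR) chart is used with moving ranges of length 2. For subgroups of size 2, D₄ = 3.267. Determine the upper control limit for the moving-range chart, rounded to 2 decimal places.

1.22

Moving ranges: 0.178, 0.213, 0.357, 0.387, 0.463, 0.045, 0.633, 0.710; M̄R̄ = 2.9860 / 8 = 0.3732
UCL_MR = D₄·M̄R̄ = 3.267 × 0.3732 = 1.2194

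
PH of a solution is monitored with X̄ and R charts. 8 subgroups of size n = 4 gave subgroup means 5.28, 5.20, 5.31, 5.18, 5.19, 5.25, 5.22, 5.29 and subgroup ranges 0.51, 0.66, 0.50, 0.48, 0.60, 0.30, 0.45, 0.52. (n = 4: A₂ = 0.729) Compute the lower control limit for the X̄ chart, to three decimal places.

4.874

X̄̄ = (5.28 + 5.20 + 5.31 + 5.18 + 5.19 + 5.25 + 5.22 + 5.29) / 8 = 41.9200 / 8 = 5.2400
R̄ = (0.51 + 0.66 + 0.50 + 0.48 + 0.60 + 0.30 + 0.45 + 0.52) / 8 = 4.0200 / 8 = 0.5025
LCL = X̄̄ − A₂·R̄ = 5.2400 − 0.729 × 0.5025 = 4.8737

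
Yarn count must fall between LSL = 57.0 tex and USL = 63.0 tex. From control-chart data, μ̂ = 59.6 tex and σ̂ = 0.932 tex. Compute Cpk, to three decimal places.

0.930

Cpu = (USL − μ̂) / (3σ̂) = (63.0 − 59.6) / (3 × 0.932) = 1.2160; Cpl = (μ̂ − LSL) / (3σ̂) = (59.6 − 57.0) / (3 × 0.932) = 0.9299; Cpk = min(Cpu, Cpl) = 0.9299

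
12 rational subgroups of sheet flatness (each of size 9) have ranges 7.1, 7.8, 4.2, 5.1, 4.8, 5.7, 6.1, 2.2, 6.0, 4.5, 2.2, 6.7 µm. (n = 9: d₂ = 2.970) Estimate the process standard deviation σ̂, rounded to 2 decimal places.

1.75

R̄ = (7.1 + 7.8 + 4.2 + 5.1 + 4.8 + 5.7 + 6.1 + 2.2 + 6.0 + 4.5 + 2.2 + 6.7) / 12 = 5.2000
σ̂ = R̄ / d₂ = 5.2000 / 2.970 = 1.7508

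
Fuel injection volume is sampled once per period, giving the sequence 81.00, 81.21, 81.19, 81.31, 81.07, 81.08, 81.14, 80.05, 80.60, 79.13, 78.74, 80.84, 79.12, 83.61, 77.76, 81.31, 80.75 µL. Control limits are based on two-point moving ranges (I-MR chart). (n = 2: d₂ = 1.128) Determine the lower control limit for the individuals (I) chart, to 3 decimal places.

76.855

X̄ = (81.00 + 81.21 + 81.19 + 81.31 + 81.07 + 81.08 + 81.14 + 80.05 + 80.60 + 79.13 + 78.74 + 80.84 + 79.12 + 83.61 + 77.76 + 81.31 + 80.75) / 17 = 80.5829
Moving ranges: 0.21, 0.02, 0.12, 0.24, 0.01, 0.06, 1.09, 0.55, 1.47, 0.39, 2.10, 1.72, 4.49, 5.85, 3.55, 0.56; M̄R̄ = 22.4300 / 16 = 1.4019
LCL = X̄ − 3·M̄R̄/d₂ = 80.5829 − 3 × 1.4019 / 1.128 = 76.8546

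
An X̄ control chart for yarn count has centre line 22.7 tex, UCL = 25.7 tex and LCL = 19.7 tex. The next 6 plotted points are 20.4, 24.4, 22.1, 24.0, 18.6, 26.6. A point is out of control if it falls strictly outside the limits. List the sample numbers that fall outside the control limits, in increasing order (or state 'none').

5, 6

Compare each point to [19.7, 25.7]: sample 5 = 18.6 < LCL; sample 6 = 26.6 > UCL.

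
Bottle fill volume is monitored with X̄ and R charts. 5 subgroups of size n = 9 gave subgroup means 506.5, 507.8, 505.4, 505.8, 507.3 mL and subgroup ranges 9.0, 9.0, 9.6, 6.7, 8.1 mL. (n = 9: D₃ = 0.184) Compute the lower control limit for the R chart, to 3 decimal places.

R̄ = (9.0 + 9.0 + 9.6 + 6.7 + 8.1) / 5 = 42.4000 / 5 = 8.4800
LCL_R = D₃·R̄ = 0.184 × 8.4800 = 1.5603

1.560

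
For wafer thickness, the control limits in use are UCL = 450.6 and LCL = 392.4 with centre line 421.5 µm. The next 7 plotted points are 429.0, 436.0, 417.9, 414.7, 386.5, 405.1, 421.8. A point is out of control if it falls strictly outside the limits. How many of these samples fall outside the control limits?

1

Compare each point to [392.4, 450.6]: sample 5 = 386.5 < LCL.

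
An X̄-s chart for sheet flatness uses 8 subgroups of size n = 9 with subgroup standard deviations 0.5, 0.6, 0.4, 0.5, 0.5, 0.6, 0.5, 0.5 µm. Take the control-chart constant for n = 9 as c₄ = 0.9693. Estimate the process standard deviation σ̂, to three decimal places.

s̄ = (0.5 + 0.6 + 0.4 + 0.5 + 0.5 + 0.6 + 0.5 + 0.5) / 8 = 0.5125
σ̂ = s̄ / c₄ = 0.5125 / 0.9693 = 0.5287

0.529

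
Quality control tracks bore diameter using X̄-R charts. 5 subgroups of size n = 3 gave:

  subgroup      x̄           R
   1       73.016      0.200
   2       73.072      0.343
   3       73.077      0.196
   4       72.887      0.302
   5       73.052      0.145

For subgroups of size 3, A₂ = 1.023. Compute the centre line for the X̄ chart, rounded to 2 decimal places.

X̄̄ = (73.016 + 73.072 + 73.077 + 72.887 + 73.052) / 5 = 365.1040 / 5 = 73.0208
CL = X̄̄ = 73.0208

73.02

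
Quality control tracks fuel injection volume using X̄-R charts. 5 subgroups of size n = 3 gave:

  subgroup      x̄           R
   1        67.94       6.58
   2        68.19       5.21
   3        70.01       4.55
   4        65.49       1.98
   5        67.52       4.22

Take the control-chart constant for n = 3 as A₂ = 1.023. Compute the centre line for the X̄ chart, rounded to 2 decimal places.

X̄̄ = (67.94 + 68.19 + 70.01 + 65.49 + 67.52) / 5 = 339.1500 / 5 = 67.8300
CL = X̄̄ = 67.8300

67.83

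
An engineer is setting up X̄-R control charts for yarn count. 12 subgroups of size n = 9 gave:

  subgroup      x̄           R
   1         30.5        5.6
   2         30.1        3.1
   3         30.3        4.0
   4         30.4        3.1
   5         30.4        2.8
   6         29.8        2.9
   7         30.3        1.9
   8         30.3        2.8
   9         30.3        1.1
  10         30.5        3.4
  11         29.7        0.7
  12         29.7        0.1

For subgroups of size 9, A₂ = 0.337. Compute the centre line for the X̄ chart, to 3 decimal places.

30.192

X̄̄ = (30.5 + 30.1 + 30.3 + 30.4 + 30.4 + 29.8 + 30.3 + 30.3 + 30.3 + 30.5 + 29.7 + 29.7) / 12 = 362.3000 / 12 = 30.1917
CL = X̄̄ = 30.1917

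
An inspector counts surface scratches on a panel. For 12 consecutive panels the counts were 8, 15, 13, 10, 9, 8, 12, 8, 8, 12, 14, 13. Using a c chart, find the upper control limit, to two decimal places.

c̄ = (8 + 15 + 13 + 10 + 9 + 8 + 12 + 8 + 8 + 12 + 14 + 13) / 12 = 130 / 12 = 10.8333
UCL = c̄ + 3√c̄ = 10.8333 + 3 × √10.8333 = 10.8333 + 3 × 3.2914 = 20.7075

20.71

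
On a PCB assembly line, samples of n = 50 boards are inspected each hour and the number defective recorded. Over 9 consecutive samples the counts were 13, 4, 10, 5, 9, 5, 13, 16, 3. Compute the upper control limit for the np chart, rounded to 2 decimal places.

16.70

p̄ = Σdᵢ / (k·n) = 78 / (9 × 50) = 0.17333
UCL = np̄ + 3·√(np̄(1−p̄)) = 8.6667 + 3 × √(8.6667×0.82667) = 8.6667 + 3 × 2.6766 = 16.6966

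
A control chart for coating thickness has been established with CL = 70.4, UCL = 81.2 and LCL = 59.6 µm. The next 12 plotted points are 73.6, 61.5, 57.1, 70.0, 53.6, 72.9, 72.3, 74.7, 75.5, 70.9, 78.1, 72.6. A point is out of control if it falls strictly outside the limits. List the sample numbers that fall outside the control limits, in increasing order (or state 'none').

3, 5

Compare each point to [59.6, 81.2]: sample 3 = 57.1 < LCL; sample 5 = 53.6 < LCL.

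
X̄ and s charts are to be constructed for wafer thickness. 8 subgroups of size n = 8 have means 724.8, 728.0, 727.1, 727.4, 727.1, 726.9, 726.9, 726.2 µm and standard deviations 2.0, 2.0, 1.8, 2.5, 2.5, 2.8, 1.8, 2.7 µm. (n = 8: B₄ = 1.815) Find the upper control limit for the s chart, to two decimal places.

s̄ = (2.0 + 2.0 + 1.8 + 2.5 + 2.5 + 2.8 + 1.8 + 2.7) / 8 = 2.2625
UCL_s = B₄·s̄ = 1.815 × 2.2625 = 4.1064

4.11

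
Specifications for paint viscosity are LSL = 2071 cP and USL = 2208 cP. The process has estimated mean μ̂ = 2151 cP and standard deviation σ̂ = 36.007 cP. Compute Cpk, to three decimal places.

Cpu = (USL − μ̂) / (3σ̂) = (2208 − 2151) / (3 × 36.007) = 0.5277; Cpl = (μ̂ − LSL) / (3σ̂) = (2151 − 2071) / (3 × 36.007) = 0.7406; Cpk = min(Cpu, Cpl) = 0.5277

0.528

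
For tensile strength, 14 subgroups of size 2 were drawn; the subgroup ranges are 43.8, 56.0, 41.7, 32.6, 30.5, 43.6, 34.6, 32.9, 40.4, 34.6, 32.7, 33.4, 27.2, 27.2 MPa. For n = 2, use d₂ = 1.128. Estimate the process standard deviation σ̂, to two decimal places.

32.37

R̄ = (43.8 + 56.0 + 41.7 + 32.6 + 30.5 + 43.6 + 34.6 + 32.9 + 40.4 + 34.6 + 32.7 + 33.4 + 27.2 + 27.2) / 14 = 36.5143
σ̂ = R̄ / d₂ = 36.5143 / 1.128 = 32.3708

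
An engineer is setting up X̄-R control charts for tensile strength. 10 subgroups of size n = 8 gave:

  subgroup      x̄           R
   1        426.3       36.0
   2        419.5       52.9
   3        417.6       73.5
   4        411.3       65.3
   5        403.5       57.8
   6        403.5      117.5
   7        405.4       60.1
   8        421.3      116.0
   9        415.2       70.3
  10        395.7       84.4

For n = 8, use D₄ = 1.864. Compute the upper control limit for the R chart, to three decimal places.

R̄ = (36.0 + 52.9 + 73.5 + 65.3 + 57.8 + 117.5 + 60.1 + 116.0 + 70.3 + 84.4) / 10 = 733.8000 / 10 = 73.3800
UCL_R = D₄·R̄ = 1.864 × 73.3800 = 136.7803

136.780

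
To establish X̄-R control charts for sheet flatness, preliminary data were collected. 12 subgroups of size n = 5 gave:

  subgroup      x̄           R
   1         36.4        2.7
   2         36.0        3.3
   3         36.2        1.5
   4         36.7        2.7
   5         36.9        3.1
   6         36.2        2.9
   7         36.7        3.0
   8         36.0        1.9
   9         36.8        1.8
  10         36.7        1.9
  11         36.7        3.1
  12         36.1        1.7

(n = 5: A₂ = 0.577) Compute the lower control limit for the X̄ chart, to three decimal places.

X̄̄ = (36.4 + 36.0 + 36.2 + 36.7 + 36.9 + 36.2 + 36.7 + 36.0 + 36.8 + 36.7 + 36.7 + 36.1) / 12 = 437.4000 / 12 = 36.4500
R̄ = (2.7 + 3.3 + 1.5 + 2.7 + 3.1 + 2.9 + 3.0 + 1.9 + 1.8 + 1.9 + 3.1 + 1.7) / 12 = 29.6000 / 12 = 2.4667
LCL = X̄̄ − A₂·R̄ = 36.4500 − 0.577 × 2.4667 = 35.0267

35.027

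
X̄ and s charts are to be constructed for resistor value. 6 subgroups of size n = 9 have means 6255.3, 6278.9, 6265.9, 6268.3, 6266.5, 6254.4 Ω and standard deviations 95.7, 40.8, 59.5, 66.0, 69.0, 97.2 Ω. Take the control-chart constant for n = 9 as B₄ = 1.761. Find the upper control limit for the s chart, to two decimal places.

s̄ = (95.7 + 40.8 + 59.5 + 66.0 + 69.0 + 97.2) / 6 = 71.3667
UCL_s = B₄·s̄ = 1.761 × 71.3667 = 125.6767

125.68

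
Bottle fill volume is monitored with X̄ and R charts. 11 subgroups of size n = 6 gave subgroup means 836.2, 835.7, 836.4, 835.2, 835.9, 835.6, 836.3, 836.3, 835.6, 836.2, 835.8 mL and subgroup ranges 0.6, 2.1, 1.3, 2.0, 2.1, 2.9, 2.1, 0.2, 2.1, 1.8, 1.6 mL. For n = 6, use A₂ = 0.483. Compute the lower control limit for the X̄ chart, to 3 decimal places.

X̄̄ = (836.2 + 835.7 + 836.4 + 835.2 + 835.9 + 835.6 + 836.3 + 836.3 + 835.6 + 836.2 + 835.8) / 11 = 9195.2000 / 11 = 835.9273
R̄ = (0.6 + 2.1 + 1.3 + 2.0 + 2.1 + 2.9 + 2.1 + 0.2 + 2.1 + 1.8 + 1.6) / 11 = 18.8000 / 11 = 1.7091
LCL = X̄̄ − A₂·R̄ = 835.9273 − 0.483 × 1.7091 = 835.1018

835.102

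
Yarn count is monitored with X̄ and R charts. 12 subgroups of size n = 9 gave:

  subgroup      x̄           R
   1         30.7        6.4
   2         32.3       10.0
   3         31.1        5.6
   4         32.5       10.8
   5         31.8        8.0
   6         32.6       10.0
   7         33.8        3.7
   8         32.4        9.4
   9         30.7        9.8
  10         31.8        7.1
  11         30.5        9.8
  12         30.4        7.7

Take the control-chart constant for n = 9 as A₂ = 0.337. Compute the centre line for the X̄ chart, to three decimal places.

X̄̄ = (30.7 + 32.3 + 31.1 + 32.5 + 31.8 + 32.6 + 33.8 + 32.4 + 30.7 + 31.8 + 30.5 + 30.4) / 12 = 380.6000 / 12 = 31.7167
CL = X̄̄ = 31.7167

31.717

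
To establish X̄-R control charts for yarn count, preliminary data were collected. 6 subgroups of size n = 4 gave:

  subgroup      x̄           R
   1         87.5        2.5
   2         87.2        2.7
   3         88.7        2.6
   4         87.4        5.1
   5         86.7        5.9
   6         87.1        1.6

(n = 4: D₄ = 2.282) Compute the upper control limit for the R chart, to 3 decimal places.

7.759

R̄ = (2.5 + 2.7 + 2.6 + 5.1 + 5.9 + 1.6) / 6 = 20.4000 / 6 = 3.4000
UCL_R = D₄·R̄ = 2.282 × 3.4000 = 7.7588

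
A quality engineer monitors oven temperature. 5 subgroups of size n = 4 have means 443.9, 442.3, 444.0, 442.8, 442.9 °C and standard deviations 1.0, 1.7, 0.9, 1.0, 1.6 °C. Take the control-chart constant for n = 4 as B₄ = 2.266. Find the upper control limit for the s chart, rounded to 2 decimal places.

s̄ = (1.0 + 1.7 + 0.9 + 1.0 + 1.6) / 5 = 1.2400
UCL_s = B₄·s̄ = 2.266 × 1.2400 = 2.8098

2.81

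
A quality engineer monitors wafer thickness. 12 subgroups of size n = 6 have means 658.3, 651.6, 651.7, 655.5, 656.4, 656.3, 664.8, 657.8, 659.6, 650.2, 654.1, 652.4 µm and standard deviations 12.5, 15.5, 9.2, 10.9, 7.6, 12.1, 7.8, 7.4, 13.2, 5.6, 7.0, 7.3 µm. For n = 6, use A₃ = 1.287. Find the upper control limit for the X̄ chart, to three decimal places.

668.177

X̄̄ = (658.3 + 651.6 + 651.7 + 655.5 + 656.4 + 656.3 + 664.8 + 657.8 + 659.6 + 650.2 + 654.1 + 652.4) / 12 = 655.7250
s̄ = (12.5 + 15.5 + 9.2 + 10.9 + 7.6 + 12.1 + 7.8 + 7.4 + 13.2 + 5.6 + 7.0 + 7.3) / 12 = 9.6750
UCL = X̄̄ + A₃·s̄ = 655.7250 + 1.287 × 9.6750 = 668.1767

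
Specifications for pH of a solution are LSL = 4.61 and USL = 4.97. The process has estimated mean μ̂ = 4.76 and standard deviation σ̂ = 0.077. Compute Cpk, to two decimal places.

Cpu = (USL − μ̂) / (3σ̂) = (4.97 − 4.76) / (3 × 0.077) = 0.9091; Cpl = (μ̂ − LSL) / (3σ̂) = (4.76 − 4.61) / (3 × 0.077) = 0.6494; Cpk = min(Cpu, Cpl) = 0.6494

0.65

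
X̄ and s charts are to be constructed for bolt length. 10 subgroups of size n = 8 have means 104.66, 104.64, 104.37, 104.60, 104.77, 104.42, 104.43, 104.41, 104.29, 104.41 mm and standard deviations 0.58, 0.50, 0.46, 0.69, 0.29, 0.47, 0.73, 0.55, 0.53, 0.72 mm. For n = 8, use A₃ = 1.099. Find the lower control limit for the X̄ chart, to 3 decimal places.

X̄̄ = (104.66 + 104.64 + 104.37 + 104.60 + 104.77 + 104.42 + 104.43 + 104.41 + 104.29 + 104.41) / 10 = 104.5000
s̄ = (0.58 + 0.50 + 0.46 + 0.69 + 0.29 + 0.47 + 0.73 + 0.55 + 0.53 + 0.72) / 10 = 0.5520
LCL = X̄̄ − A₃·s̄ = 104.5000 − 1.099 × 0.5520 = 103.8934

103.893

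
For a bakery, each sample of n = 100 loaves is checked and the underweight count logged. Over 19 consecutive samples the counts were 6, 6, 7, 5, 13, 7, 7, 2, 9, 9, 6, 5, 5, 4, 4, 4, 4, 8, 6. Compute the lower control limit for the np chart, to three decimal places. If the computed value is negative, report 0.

0.000

p̄ = Σdᵢ / (k·n) = 117 / (19 × 100) = 0.06158
LCL = np̄ − 3·√(np̄(1−p̄)) = 6.1579 − 3 × 2.4039 = -1.0538 → 0 (negative, so LCL = 0)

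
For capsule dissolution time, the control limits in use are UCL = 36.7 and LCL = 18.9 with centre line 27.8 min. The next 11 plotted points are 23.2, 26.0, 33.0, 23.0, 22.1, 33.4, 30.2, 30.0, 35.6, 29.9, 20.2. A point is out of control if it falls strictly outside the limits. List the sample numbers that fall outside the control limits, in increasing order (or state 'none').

none

All 11 points lie within [18.9, 36.7].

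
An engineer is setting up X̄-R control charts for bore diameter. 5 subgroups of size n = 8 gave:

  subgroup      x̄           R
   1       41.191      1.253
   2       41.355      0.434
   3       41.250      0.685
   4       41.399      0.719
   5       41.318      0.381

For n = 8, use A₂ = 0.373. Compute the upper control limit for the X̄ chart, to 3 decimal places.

41.562

X̄̄ = (41.191 + 41.355 + 41.250 + 41.399 + 41.318) / 5 = 206.5130 / 5 = 41.3026
R̄ = (1.253 + 0.434 + 0.685 + 0.719 + 0.381) / 5 = 3.4720 / 5 = 0.6944
UCL = X̄̄ + A₂·R̄ = 41.3026 + 0.373 × 0.6944 = 41.5616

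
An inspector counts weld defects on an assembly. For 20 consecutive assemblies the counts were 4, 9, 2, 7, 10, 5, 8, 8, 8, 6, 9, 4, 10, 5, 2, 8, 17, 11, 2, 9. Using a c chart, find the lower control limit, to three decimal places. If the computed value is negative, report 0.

c̄ = (4 + 9 + 2 + 7 + 10 + 5 + 8 + 8 + 8 + 6 + 9 + 4 + 10 + 5 + 2 + 8 + 17 + 11 + 2 + 9) / 20 = 144 / 20 = 7.2000
LCL = c̄ − 3√c̄ = 7.2000 − 3 × 2.6833 = -0.8498 → 0 (cannot be negative)

0.000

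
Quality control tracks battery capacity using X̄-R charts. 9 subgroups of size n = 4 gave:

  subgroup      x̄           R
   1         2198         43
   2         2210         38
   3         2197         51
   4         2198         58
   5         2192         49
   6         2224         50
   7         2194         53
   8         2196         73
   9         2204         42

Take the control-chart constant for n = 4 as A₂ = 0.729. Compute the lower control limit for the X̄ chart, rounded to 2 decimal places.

X̄̄ = (2198 + 2210 + 2197 + 2198 + 2192 + 2224 + 2194 + 2196 + 2204) / 9 = 19813.0000 / 9 = 2201.4444
R̄ = (43 + 38 + 51 + 58 + 49 + 50 + 53 + 73 + 42) / 9 = 457.0000 / 9 = 50.7778
LCL = X̄̄ − A₂·R̄ = 2201.4444 − 0.729 × 50.7778 = 2164.4274

2164.43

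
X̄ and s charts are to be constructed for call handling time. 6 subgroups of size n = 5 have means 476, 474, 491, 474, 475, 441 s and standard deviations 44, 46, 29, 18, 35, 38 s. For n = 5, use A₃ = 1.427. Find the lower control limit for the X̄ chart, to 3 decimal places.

421.888

X̄̄ = (476 + 474 + 491 + 474 + 475 + 441) / 6 = 471.8333
s̄ = (44 + 46 + 29 + 18 + 35 + 38) / 6 = 35.0000
LCL = X̄̄ − A₃·s̄ = 471.8333 − 1.427 × 35.0000 = 421.8883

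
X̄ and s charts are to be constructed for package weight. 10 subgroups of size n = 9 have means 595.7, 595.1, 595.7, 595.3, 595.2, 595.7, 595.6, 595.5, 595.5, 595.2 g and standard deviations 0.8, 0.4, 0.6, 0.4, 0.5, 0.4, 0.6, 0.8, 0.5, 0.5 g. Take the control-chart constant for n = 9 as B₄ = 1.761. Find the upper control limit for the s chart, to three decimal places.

0.969

s̄ = (0.8 + 0.4 + 0.6 + 0.4 + 0.5 + 0.4 + 0.6 + 0.8 + 0.5 + 0.5) / 10 = 0.5500
UCL_s = B₄·s̄ = 1.761 × 0.5500 = 0.9686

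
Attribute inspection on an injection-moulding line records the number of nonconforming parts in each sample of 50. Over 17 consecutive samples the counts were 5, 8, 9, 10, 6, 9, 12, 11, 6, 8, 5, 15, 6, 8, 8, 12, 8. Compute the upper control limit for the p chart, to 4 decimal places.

p̄ = Σdᵢ / (k·n) = 146 / (17 × 50) = 0.17176
UCL = p̄ + 3·√(p̄(1−p̄)/n) = 0.17176 + 3 × √(0.17176×0.82824/50) = 0.17176 + 3 × 0.05334 = 0.33179

0.3318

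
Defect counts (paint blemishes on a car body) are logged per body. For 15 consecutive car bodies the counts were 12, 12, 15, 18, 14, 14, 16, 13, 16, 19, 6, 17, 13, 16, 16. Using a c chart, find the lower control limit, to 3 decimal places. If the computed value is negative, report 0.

3.056

c̄ = (12 + 12 + 15 + 18 + 14 + 14 + 16 + 13 + 16 + 19 + 6 + 17 + 13 + 16 + 16) / 15 = 217 / 15 = 14.4667
LCL = c̄ − 3√c̄ = 14.4667 − 3 × 3.8035 = 3.0561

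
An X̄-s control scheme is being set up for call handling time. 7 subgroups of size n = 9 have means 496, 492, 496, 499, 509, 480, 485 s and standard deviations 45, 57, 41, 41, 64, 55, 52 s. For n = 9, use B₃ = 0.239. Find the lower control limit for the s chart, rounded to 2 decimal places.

s̄ = (45 + 57 + 41 + 41 + 64 + 55 + 52) / 7 = 50.7143
LCL_s = B₃·s̄ = 0.239 × 50.7143 = 12.1207

12.12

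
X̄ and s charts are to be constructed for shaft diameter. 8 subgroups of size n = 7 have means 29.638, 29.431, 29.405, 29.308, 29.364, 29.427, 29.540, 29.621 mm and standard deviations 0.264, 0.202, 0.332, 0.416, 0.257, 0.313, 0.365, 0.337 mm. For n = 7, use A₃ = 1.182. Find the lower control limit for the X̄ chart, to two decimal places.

29.10

X̄̄ = (29.638 + 29.431 + 29.405 + 29.308 + 29.364 + 29.427 + 29.540 + 29.621) / 8 = 29.4668
s̄ = (0.264 + 0.202 + 0.332 + 0.416 + 0.257 + 0.313 + 0.365 + 0.337) / 8 = 0.3108
LCL = X̄̄ − A₃·s̄ = 29.4668 − 1.182 × 0.3108 = 29.0994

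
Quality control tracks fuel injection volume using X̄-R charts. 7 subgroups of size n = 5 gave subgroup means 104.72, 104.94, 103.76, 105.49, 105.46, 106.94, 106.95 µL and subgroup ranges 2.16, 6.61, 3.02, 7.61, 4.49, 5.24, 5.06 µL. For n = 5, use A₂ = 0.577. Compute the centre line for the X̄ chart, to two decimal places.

105.47

X̄̄ = (104.72 + 104.94 + 103.76 + 105.49 + 105.46 + 106.94 + 106.95) / 7 = 738.2600 / 7 = 105.4657
CL = X̄̄ = 105.4657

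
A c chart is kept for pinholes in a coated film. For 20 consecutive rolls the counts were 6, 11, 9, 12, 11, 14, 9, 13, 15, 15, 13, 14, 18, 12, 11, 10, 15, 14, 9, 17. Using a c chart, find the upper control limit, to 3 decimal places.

22.964

c̄ = (6 + 11 + 9 + 12 + 11 + 14 + 9 + 13 + 15 + 15 + 13 + 14 + 18 + 12 + 11 + 10 + 15 + 14 + 9 + 17) / 20 = 248 / 20 = 12.4000
UCL = c̄ + 3√c̄ = 12.4000 + 3 × √12.4000 = 12.4000 + 3 × 3.5214 = 22.9641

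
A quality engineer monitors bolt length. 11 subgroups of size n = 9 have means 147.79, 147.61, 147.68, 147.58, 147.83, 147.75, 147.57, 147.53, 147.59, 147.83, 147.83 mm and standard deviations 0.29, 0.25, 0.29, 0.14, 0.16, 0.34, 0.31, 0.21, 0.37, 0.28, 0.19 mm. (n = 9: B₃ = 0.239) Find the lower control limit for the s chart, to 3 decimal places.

s̄ = (0.29 + 0.25 + 0.29 + 0.14 + 0.16 + 0.34 + 0.31 + 0.21 + 0.37 + 0.28 + 0.19) / 11 = 0.2573
LCL_s = B₃·s̄ = 0.239 × 0.2573 = 0.0615

0.061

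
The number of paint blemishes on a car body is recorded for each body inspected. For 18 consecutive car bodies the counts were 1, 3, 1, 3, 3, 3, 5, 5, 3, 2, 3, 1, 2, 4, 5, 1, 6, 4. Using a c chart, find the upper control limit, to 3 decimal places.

c̄ = (1 + 3 + 1 + 3 + 3 + 3 + 5 + 5 + 3 + 2 + 3 + 1 + 2 + 4 + 5 + 1 + 6 + 4) / 18 = 55 / 18 = 3.0556
UCL = c̄ + 3√c̄ = 3.0556 + 3 × √3.0556 = 3.0556 + 3 × 1.7480 = 8.2996

8.300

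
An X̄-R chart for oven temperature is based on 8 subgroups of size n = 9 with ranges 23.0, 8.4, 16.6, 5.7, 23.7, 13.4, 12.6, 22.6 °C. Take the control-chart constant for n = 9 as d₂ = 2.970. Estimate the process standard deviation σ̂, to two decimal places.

5.30

R̄ = (23.0 + 8.4 + 16.6 + 5.7 + 23.7 + 13.4 + 12.6 + 22.6) / 8 = 15.7500
σ̂ = R̄ / d₂ = 15.7500 / 2.970 = 5.3030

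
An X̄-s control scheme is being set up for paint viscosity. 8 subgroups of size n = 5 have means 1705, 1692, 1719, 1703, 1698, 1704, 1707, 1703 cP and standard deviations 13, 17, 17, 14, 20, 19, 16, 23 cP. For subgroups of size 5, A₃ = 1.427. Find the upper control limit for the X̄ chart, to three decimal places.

1728.669

X̄̄ = (1705 + 1692 + 1719 + 1703 + 1698 + 1704 + 1707 + 1703) / 8 = 1703.8750
s̄ = (13 + 17 + 17 + 14 + 20 + 19 + 16 + 23) / 8 = 17.3750
UCL = X̄̄ + A₃·s̄ = 1703.8750 + 1.427 × 17.3750 = 1728.6691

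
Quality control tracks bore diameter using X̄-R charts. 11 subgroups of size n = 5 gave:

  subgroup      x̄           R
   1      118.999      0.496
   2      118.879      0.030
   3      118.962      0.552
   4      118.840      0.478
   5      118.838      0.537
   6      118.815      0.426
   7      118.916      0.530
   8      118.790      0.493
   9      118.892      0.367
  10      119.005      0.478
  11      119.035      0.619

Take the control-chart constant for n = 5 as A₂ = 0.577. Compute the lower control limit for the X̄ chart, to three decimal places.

118.644

X̄̄ = (118.999 + 118.879 + 118.962 + 118.840 + 118.838 + 118.815 + 118.916 + 118.790 + 118.892 + 119.005 + 119.035) / 11 = 1307.9710 / 11 = 118.9065
R̄ = (0.496 + 0.030 + 0.552 + 0.478 + 0.537 + 0.426 + 0.530 + 0.493 + 0.367 + 0.478 + 0.619) / 11 = 5.0060 / 11 = 0.4551
LCL = X̄̄ − A₂·R̄ = 118.9065 − 0.577 × 0.4551 = 118.6439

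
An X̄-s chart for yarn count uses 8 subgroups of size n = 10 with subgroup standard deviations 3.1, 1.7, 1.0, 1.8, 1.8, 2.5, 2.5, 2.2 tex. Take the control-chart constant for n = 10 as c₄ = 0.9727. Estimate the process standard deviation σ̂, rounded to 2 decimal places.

2.13

s̄ = (3.1 + 1.7 + 1.0 + 1.8 + 1.8 + 2.5 + 2.5 + 2.2) / 8 = 2.0750
σ̂ = s̄ / c₄ = 2.0750 / 0.9727 = 2.1332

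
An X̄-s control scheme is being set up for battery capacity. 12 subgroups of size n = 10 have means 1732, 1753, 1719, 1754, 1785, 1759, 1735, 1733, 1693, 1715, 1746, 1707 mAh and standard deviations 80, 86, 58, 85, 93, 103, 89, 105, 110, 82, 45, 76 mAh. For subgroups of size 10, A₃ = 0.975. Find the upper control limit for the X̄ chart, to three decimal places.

X̄̄ = (1732 + 1753 + 1719 + 1754 + 1785 + 1759 + 1735 + 1733 + 1693 + 1715 + 1746 + 1707) / 12 = 1735.9167
s̄ = (80 + 86 + 58 + 85 + 93 + 103 + 89 + 105 + 110 + 82 + 45 + 76) / 12 = 84.3333
UCL = X̄̄ + A₃·s̄ = 1735.9167 + 0.975 × 84.3333 = 1818.1417

1818.142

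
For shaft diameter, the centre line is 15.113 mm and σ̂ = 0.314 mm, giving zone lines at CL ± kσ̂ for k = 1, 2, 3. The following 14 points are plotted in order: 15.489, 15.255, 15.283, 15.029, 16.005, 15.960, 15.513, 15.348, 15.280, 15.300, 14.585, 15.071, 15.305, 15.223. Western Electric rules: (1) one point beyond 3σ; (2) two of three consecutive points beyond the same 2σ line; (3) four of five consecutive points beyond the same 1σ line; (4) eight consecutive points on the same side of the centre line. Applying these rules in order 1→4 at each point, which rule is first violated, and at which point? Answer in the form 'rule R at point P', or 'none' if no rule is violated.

rule 2 at point 6

Zone of each point (C = within 1σ̂, B = 1σ̂–2σ̂, A = 2σ̂–3σ̂, * = beyond 3σ̂; sign = side of CL): 1:+B, 2:+C, 3:+C, 4:-C, 5:+A, 6:+A, 7:+B, 8:+C, 9:+C, 10:+C, 11:-B, 12:-C, 13:+C, 14:+C
Rule 2 (two of three consecutive points beyond the same 2σ limit) is satisfied at point 6.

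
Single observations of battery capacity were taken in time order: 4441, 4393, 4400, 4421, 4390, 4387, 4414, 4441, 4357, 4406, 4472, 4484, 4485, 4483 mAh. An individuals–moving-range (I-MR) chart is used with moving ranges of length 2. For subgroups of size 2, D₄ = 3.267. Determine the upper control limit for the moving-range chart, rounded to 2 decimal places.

94.99

Moving ranges: 48, 7, 21, 31, 3, 27, 27, 84, 49, 66, 12, 1, 2; M̄R̄ = 378.0000 / 13 = 29.0769
UCL_MR = D₄·M̄R̄ = 3.267 × 29.0769 = 94.9943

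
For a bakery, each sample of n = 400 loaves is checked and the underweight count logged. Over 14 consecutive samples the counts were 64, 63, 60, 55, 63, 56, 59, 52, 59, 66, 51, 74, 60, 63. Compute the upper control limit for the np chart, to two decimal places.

p̄ = Σdᵢ / (k·n) = 845 / (14 × 400) = 0.15089
UCL = np̄ + 3·√(np̄(1−p̄)) = 60.3571 + 3 × √(60.3571×0.84911) = 60.3571 + 3 × 7.1589 = 81.8338

81.83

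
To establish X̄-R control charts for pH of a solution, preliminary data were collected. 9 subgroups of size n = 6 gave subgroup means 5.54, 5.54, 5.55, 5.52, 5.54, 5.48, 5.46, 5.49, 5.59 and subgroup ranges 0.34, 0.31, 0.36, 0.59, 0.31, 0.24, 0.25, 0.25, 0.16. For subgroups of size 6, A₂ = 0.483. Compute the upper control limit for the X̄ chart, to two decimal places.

5.67

X̄̄ = (5.54 + 5.54 + 5.55 + 5.52 + 5.54 + 5.48 + 5.46 + 5.49 + 5.59) / 9 = 49.7100 / 9 = 5.5233
R̄ = (0.34 + 0.31 + 0.36 + 0.59 + 0.31 + 0.24 + 0.25 + 0.25 + 0.16) / 9 = 2.8100 / 9 = 0.3122
UCL = X̄̄ + A₂·R̄ = 5.5233 + 0.483 × 0.3122 = 5.6741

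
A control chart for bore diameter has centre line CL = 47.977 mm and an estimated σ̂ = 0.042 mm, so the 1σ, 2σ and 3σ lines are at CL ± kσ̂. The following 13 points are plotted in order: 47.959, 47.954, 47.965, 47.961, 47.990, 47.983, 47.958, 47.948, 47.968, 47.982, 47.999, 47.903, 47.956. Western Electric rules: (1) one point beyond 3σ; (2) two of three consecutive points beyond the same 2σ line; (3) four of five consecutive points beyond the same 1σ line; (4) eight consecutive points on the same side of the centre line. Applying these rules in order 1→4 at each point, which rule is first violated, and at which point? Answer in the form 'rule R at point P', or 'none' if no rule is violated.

none

Zone of each point (C = within 1σ̂, B = 1σ̂–2σ̂, A = 2σ̂–3σ̂, * = beyond 3σ̂; sign = side of CL): 1:-C, 2:-C, 3:-C, 4:-C, 5:+C, 6:+C, 7:-C, 8:-C, 9:-C, 10:+C, 11:+C, 12:-B, 13:-C
No rule fires across all 13 points.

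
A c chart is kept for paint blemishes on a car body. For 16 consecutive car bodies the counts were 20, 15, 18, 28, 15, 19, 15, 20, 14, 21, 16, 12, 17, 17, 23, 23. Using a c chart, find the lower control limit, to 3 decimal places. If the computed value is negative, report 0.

c̄ = (20 + 15 + 18 + 28 + 15 + 19 + 15 + 20 + 14 + 21 + 16 + 12 + 17 + 17 + 23 + 23) / 16 = 293 / 16 = 18.3125
LCL = c̄ − 3√c̄ = 18.3125 − 3 × 4.2793 = 5.4746

5.475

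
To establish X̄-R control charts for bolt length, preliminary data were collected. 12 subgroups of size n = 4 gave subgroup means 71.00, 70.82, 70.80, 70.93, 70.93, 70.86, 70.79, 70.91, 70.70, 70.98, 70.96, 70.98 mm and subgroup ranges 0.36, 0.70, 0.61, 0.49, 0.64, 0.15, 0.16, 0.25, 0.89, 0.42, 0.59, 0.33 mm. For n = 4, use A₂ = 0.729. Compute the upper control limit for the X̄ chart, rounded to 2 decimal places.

X̄̄ = (71.00 + 70.82 + 70.80 + 70.93 + 70.93 + 70.86 + 70.79 + 70.91 + 70.70 + 70.98 + 70.96 + 70.98) / 12 = 850.6600 / 12 = 70.8883
R̄ = (0.36 + 0.70 + 0.61 + 0.49 + 0.64 + 0.15 + 0.16 + 0.25 + 0.89 + 0.42 + 0.59 + 0.33) / 12 = 5.5900 / 12 = 0.4658
UCL = X̄̄ + A₂·R̄ = 70.8883 + 0.729 × 0.4658 = 71.2279

71.23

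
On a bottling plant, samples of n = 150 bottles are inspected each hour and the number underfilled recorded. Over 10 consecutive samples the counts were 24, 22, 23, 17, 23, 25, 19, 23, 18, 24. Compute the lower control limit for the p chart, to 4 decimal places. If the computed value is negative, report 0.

0.0590

p̄ = Σdᵢ / (k·n) = 218 / (10 × 150) = 0.14533
LCL = p̄ − 3·√(p̄(1−p̄)/n) = 0.14533 − 3 × 0.02878 = 0.05900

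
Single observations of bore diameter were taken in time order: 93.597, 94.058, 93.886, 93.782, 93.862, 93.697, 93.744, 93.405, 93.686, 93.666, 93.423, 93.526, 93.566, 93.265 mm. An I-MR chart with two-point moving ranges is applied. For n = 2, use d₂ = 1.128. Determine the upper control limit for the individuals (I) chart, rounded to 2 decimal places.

X̄ = (93.597 + 94.058 + 93.886 + 93.782 + 93.862 + 93.697 + 93.744 + 93.405 + 93.686 + 93.666 + 93.423 + 93.526 + 93.566 + 93.265) / 14 = 93.6545
Moving ranges: 0.461, 0.172, 0.104, 0.080, 0.165, 0.047, 0.339, 0.281, 0.020, 0.243, 0.103, 0.040, 0.301; M̄R̄ = 2.3560 / 13 = 0.1812
UCL = X̄ + 3·M̄R̄/d₂ = 93.6545 + 3 × 0.1812 / 1.128 = 94.1365

94.14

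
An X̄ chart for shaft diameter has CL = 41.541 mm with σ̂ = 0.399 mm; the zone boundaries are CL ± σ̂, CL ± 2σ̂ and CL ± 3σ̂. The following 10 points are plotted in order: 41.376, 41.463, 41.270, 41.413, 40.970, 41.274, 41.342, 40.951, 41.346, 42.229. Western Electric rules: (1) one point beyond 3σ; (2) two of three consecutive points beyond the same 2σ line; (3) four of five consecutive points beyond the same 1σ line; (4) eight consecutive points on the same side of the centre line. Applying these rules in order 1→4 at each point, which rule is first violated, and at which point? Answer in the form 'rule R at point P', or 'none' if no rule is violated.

rule 4 at point 8

Zone of each point (C = within 1σ̂, B = 1σ̂–2σ̂, A = 2σ̂–3σ̂, * = beyond 3σ̂; sign = side of CL): 1:-C, 2:-C, 3:-C, 4:-C, 5:-B, 6:-C, 7:-C, 8:-B, 9:-C, 10:+B
Rule 4 (eight consecutive points on the same side of the centre line) is satisfied at point 8.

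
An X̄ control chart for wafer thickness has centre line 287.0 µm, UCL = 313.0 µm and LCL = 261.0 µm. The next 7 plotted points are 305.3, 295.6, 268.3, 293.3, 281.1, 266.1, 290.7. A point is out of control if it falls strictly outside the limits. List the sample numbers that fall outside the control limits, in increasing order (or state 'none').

All 7 points lie within [261.0, 313.0].

none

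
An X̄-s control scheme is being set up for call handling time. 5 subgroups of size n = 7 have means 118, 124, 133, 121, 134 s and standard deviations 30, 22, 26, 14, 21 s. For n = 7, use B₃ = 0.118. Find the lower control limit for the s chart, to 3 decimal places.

s̄ = (30 + 22 + 26 + 14 + 21) / 5 = 22.6000
LCL_s = B₃·s̄ = 0.118 × 22.6000 = 2.6668

2.667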